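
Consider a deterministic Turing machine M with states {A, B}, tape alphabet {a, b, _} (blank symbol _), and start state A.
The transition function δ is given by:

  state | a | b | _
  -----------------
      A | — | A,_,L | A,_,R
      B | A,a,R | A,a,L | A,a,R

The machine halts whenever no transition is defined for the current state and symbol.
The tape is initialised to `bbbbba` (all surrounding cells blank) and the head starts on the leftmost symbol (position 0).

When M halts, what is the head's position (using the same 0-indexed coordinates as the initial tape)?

state=A head=0 tape=_[b]bbbba   (A,b)→(A,_,L)
state=A head=-1 tape=[_]_bbbba   (A,_)→(A,_,R)
state=A head=0 tape=_[_]bbbba   (A,_)→(A,_,R)
state=A head=1 tape=__[b]bbba   (A,b)→(A,_,L)
state=A head=0 tape=_[_]_bbba   (A,_)→(A,_,R)
state=A head=1 tape=__[_]bbba   (A,_)→(A,_,R)
state=A head=2 tape=___[b]bba   (A,b)→(A,_,L)
state=A head=1 tape=__[_]_bba   (A,_)→(A,_,R)
state=A head=2 tape=___[_]bba   (A,_)→(A,_,R)
state=A head=3 tape=____[b]ba   (A,b)→(A,_,L)
state=A head=2 tape=___[_]_ba   (A,_)→(A,_,R)
state=A head=3 tape=____[_]ba   (A,_)→(A,_,R)
state=A head=4 tape=_____[b]a   (A,b)→(A,_,L)
state=A head=3 tape=____[_]_a   (A,_)→(A,_,R)
state=A head=4 tape=_____[_]a   (A,_)→(A,_,R)
state=A head=5 tape=______[a]
At halt the head is at cell 5.

5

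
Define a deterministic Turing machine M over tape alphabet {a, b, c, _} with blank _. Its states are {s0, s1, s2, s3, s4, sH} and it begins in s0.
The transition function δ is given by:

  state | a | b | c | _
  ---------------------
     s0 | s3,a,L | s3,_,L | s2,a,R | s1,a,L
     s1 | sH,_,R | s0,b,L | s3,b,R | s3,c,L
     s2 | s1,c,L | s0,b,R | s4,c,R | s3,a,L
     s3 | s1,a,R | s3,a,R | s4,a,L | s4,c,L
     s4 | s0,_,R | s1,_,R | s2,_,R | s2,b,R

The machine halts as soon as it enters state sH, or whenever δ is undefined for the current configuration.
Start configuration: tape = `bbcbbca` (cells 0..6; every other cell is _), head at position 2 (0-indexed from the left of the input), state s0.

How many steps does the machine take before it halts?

21

state=s0 head=2 tape=bb[c]bbca_   (s0,c)→(s2,a,R)
state=s2 head=3 tape=bba[b]bca_   (s2,b)→(s0,b,R)
state=s0 head=4 tape=bbab[b]ca_   (s0,b)→(s3,_,L)
state=s3 head=3 tape=bba[b]_ca_   (s3,b)→(s3,a,R)
state=s3 head=4 tape=bbaa[_]ca_   (s3,_)→(s4,c,L)
state=s4 head=3 tape=bba[a]cca_   (s4,a)→(s0,_,R)
state=s0 head=4 tape=bba_[c]ca_   (s0,c)→(s2,a,R)
state=s2 head=5 tape=bba_a[c]a_   (s2,c)→(s4,c,R)
state=s4 head=6 tape=bba_ac[a]_   (s4,a)→(s0,_,R)
state=s0 head=7 tape=bba_ac_[_]   (s0,_)→(s1,a,L)
state=s1 head=6 tape=bba_ac[_]a   (s1,_)→(s3,c,L)
state=s3 head=5 tape=bba_a[c]ca   (s3,c)→(s4,a,L)
state=s4 head=4 tape=bba_[a]aca   (s4,a)→(s0,_,R)
state=s0 head=5 tape=bba__[a]ca   (s0,a)→(s3,a,L)
state=s3 head=4 tape=bba_[_]aca   (s3,_)→(s4,c,L)
state=s4 head=3 tape=bba[_]caca   (s4,_)→(s2,b,R)
state=s2 head=4 tape=bbab[c]aca   (s2,c)→(s4,c,R)
state=s4 head=5 tape=bbabc[a]ca   (s4,a)→(s0,_,R)
state=s0 head=6 tape=bbabc_[c]a   (s0,c)→(s2,a,R)
state=s2 head=7 tape=bbabc_a[a]   (s2,a)→(s1,c,L)
state=s1 head=6 tape=bbabc_[a]c   (s1,a)→(sH,_,R)
state=sH head=7 tape=bbabc__[c]
M halts after 21 transitions.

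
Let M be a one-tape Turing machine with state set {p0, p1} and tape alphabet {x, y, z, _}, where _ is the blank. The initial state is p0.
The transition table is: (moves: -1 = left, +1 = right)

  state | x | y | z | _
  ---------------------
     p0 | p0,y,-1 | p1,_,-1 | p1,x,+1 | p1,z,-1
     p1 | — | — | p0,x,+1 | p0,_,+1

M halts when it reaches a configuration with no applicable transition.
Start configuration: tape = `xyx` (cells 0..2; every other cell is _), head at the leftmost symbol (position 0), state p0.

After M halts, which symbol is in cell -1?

x

p0 | __[x]yx   read x → write y, move -1, go to p0
p0 | _[_]yyx   read _ → write z, move -1, go to p1
p1 | [_]zyyx   read _ → write _, move +1, go to p0
p0 | _[z]yyx   read z → write x, move +1, go to p1
p1 | _x[y]yx
Cell -1 holds x when M halts.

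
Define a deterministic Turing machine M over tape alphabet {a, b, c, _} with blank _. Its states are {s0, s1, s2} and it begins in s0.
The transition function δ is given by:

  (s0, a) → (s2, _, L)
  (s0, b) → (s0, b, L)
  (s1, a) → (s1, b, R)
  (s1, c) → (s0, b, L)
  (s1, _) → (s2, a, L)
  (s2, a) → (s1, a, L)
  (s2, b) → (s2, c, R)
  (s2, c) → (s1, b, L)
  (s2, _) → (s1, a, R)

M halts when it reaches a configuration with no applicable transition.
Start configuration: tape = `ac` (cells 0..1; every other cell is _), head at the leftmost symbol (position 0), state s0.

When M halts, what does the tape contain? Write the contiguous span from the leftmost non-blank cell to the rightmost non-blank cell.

state=s0 head=0 tape=______[a]c   (s0,a)→(s2,_,L)
state=s2 head=-1 tape=_____[_]_c   (s2,_)→(s1,a,R)
state=s1 head=0 tape=_____a[_]c   (s1,_)→(s2,a,L)
state=s2 head=-1 tape=_____[a]ac   (s2,a)→(s1,a,L)
state=s1 head=-2 tape=____[_]aac   (s1,_)→(s2,a,L)
state=s2 head=-3 tape=___[_]aaac   (s2,_)→(s1,a,R)
state=s1 head=-2 tape=___a[a]aac   (s1,a)→(s1,b,R)
state=s1 head=-1 tape=___ab[a]ac   (s1,a)→(s1,b,R)
state=s1 head=0 tape=___abb[a]c   (s1,a)→(s1,b,R)
state=s1 head=1 tape=___abbb[c]   (s1,c)→(s0,b,L)
state=s0 head=0 tape=___abb[b]b   (s0,b)→(s0,b,L)
state=s0 head=-1 tape=___ab[b]bb   (s0,b)→(s0,b,L)
state=s0 head=-2 tape=___a[b]bbb   (s0,b)→(s0,b,L)
state=s0 head=-3 tape=___[a]bbbb   (s0,a)→(s2,_,L)
state=s2 head=-4 tape=__[_]_bbbb   (s2,_)→(s1,a,R)
state=s1 head=-3 tape=__a[_]bbbb   (s1,_)→(s2,a,L)
state=s2 head=-4 tape=__[a]abbbb   (s2,a)→(s1,a,L)
state=s1 head=-5 tape=_[_]aabbbb   (s1,_)→(s2,a,L)
state=s2 head=-6 tape=[_]aaabbbb   (s2,_)→(s1,a,R)
state=s1 head=-5 tape=a[a]aabbbb   (s1,a)→(s1,b,R)
state=s1 head=-4 tape=ab[a]abbbb   (s1,a)→(s1,b,R)
state=s1 head=-3 tape=abb[a]bbbb   (s1,a)→(s1,b,R)
state=s1 head=-2 tape=abbb[b]bbb
The non-blank tape span at halt is abbbbbbb.

abbbbbbb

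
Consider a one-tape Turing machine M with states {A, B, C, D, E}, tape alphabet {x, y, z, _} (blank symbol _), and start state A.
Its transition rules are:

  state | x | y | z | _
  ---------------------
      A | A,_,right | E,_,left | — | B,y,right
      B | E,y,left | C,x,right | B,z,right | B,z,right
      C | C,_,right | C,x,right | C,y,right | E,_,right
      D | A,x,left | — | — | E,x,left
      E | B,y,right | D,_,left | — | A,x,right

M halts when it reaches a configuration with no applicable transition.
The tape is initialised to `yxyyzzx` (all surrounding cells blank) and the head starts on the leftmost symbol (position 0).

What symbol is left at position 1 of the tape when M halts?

state=A head=0 tape=____[y]xyyzzx   (A,y)→(E,_,left)
state=E head=-1 tape=___[_]_xyyzzx   (E,_)→(A,x,right)
state=A head=0 tape=___x[_]xyyzzx   (A,_)→(B,y,right)
state=B head=1 tape=___xy[x]yyzzx   (B,x)→(E,y,left)
state=E head=0 tape=___x[y]yyyzzx   (E,y)→(D,_,left)
state=D head=-1 tape=___[x]_yyyzzx   (D,x)→(A,x,left)
state=A head=-2 tape=__[_]x_yyyzzx   (A,_)→(B,y,right)
state=B head=-1 tape=__y[x]_yyyzzx   (B,x)→(E,y,left)
state=E head=-2 tape=__[y]y_yyyzzx   (E,y)→(D,_,left)
state=D head=-3 tape=_[_]_y_yyyzzx   (D,_)→(E,x,left)
state=E head=-4 tape=[_]x_y_yyyzzx   (E,_)→(A,x,right)
state=A head=-3 tape=x[x]_y_yyyzzx   (A,x)→(A,_,right)
state=A head=-2 tape=x_[_]y_yyyzzx   (A,_)→(B,y,right)
state=B head=-1 tape=x_y[y]_yyyzzx   (B,y)→(C,x,right)
state=C head=0 tape=x_yx[_]yyyzzx   (C,_)→(E,_,right)
state=E head=1 tape=x_yx_[y]yyzzx   (E,y)→(D,_,left)
state=D head=0 tape=x_yx[_]_yyzzx   (D,_)→(E,x,left)
state=E head=-1 tape=x_y[x]x_yyzzx   (E,x)→(B,y,right)
state=B head=0 tape=x_yy[x]_yyzzx   (B,x)→(E,y,left)
state=E head=-1 tape=x_y[y]y_yyzzx   (E,y)→(D,_,left)
state=D head=-2 tape=x_[y]_y_yyzzx
Cell 1 holds _ when M halts.

_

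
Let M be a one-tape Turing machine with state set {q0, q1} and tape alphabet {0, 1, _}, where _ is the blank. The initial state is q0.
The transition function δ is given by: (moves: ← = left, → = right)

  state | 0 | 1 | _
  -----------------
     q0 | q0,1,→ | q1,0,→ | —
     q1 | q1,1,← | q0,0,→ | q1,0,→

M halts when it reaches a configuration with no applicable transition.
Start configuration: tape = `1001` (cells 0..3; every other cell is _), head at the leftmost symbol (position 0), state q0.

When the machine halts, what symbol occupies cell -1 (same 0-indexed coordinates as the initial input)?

q0 | __[1]001_   read 1 → write 0, move →, go to q1
q1 | __0[0]01_   read 0 → write 1, move ←, go to q1
q1 | __[0]101_   read 0 → write 1, move ←, go to q1
q1 | _[_]1101_   read _ → write 0, move →, go to q1
q1 | _0[1]101_   read 1 → write 0, move →, go to q0
q0 | _00[1]01_   read 1 → write 0, move →, go to q1
q1 | _000[0]1_   read 0 → write 1, move ←, go to q1
q1 | _00[0]11_   read 0 → write 1, move ←, go to q1
q1 | _0[0]111_   read 0 → write 1, move ←, go to q1
q1 | _[0]1111_   read 0 → write 1, move ←, go to q1
q1 | [_]11111_   read _ → write 0, move →, go to q1
q1 | 0[1]1111_   read 1 → write 0, move →, go to q0
q0 | 00[1]111_   read 1 → write 0, move →, go to q1
q1 | 000[1]11_   read 1 → write 0, move →, go to q0
q0 | 0000[1]1_   read 1 → write 0, move →, go to q1
q1 | 00000[1]_   read 1 → write 0, move →, go to q0
q0 | 000000[_]
Cell -1 holds 0 when M halts.

0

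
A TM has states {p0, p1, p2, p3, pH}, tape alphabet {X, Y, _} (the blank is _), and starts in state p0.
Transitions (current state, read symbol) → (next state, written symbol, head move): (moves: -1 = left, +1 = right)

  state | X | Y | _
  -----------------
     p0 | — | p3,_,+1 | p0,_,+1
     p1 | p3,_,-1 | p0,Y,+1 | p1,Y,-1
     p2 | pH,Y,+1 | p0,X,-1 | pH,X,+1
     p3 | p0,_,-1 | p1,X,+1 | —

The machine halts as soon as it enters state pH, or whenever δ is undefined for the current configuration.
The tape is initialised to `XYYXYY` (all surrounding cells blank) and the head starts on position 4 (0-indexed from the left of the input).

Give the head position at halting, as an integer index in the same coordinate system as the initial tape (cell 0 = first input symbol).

p0 | XYYX[Y]Y_   read Y → write _, move +1, go to p3
p3 | XYYX_[Y]_   read Y → write X, move +1, go to p1
p1 | XYYX_X[_]   read _ → write Y, move -1, go to p1
p1 | XYYX_[X]Y   read X → write _, move -1, go to p3
p3 | XYYX[_]_Y
At halt the head is at cell 4.

4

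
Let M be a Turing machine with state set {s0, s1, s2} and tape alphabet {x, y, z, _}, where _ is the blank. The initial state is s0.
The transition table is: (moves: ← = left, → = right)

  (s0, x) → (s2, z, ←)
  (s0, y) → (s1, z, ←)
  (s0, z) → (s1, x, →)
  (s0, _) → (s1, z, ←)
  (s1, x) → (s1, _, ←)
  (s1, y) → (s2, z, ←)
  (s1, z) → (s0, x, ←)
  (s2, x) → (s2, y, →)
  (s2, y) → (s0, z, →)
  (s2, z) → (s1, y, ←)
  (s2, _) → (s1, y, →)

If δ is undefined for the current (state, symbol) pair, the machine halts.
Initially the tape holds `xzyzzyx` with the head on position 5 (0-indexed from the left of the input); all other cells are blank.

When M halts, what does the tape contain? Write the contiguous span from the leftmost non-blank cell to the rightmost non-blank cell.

yz__zx

s0 | _xzyzz[y]x   read y → write z, move ←, go to s1
s1 | _xzyz[z]zx   read z → write x, move ←, go to s0
s0 | _xzy[z]xzx   read z → write x, move →, go to s1
s1 | _xzyx[x]zx   read x → write _, move ←, go to s1
s1 | _xzy[x]_zx   read x → write _, move ←, go to s1
s1 | _xz[y]__zx   read y → write z, move ←, go to s2
s2 | _x[z]z__zx   read z → write y, move ←, go to s1
s1 | _[x]yz__zx   read x → write _, move ←, go to s1
s1 | [_]_yz__zx
The non-blank tape span at halt is yz__zx.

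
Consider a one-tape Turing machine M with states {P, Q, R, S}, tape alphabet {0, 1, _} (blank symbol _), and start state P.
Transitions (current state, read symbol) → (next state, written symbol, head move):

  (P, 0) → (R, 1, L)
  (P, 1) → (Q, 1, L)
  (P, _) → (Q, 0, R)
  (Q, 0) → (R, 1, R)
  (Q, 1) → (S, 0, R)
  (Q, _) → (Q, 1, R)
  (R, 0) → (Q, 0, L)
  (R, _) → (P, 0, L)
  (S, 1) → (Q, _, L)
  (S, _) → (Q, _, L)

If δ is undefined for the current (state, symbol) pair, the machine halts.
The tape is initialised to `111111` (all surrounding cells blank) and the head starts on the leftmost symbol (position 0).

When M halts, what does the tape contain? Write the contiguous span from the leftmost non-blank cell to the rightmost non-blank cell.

state=P head=0 tape=__[1]11111   (P,1)→(Q,1,L)
state=Q head=-1 tape=_[_]111111   (Q,_)→(Q,1,R)
state=Q head=0 tape=_1[1]11111   (Q,1)→(S,0,R)
state=S head=1 tape=_10[1]1111   (S,1)→(Q,_,L)
state=Q head=0 tape=_1[0]_1111   (Q,0)→(R,1,R)
state=R head=1 tape=_11[_]1111   (R,_)→(P,0,L)
state=P head=0 tape=_1[1]01111   (P,1)→(Q,1,L)
state=Q head=-1 tape=_[1]101111   (Q,1)→(S,0,R)
state=S head=0 tape=_0[1]01111   (S,1)→(Q,_,L)
state=Q head=-1 tape=_[0]_01111   (Q,0)→(R,1,R)
state=R head=0 tape=_1[_]01111   (R,_)→(P,0,L)
state=P head=-1 tape=_[1]001111   (P,1)→(Q,1,L)
state=Q head=-2 tape=[_]1001111   (Q,_)→(Q,1,R)
state=Q head=-1 tape=1[1]001111   (Q,1)→(S,0,R)
state=S head=0 tape=10[0]01111
The non-blank tape span at halt is 10001111.

10001111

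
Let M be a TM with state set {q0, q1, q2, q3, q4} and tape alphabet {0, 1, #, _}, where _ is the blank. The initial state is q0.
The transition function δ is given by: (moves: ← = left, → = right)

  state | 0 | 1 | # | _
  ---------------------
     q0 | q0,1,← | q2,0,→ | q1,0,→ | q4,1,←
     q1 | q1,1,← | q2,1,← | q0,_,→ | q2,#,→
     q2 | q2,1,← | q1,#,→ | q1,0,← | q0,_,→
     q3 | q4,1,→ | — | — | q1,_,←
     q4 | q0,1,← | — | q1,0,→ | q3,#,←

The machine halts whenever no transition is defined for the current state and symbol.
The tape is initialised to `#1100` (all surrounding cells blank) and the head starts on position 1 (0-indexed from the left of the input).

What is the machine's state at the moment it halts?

state=q0 head=1 tape=#[1]100___   (q0,1)→(q2,0,→)
state=q2 head=2 tape=#0[1]00___   (q2,1)→(q1,#,→)
state=q1 head=3 tape=#0#[0]0___   (q1,0)→(q1,1,←)
state=q1 head=2 tape=#0[#]10___   (q1,#)→(q0,_,→)
state=q0 head=3 tape=#0_[1]0___   (q0,1)→(q2,0,→)
state=q2 head=4 tape=#0_0[0]___   (q2,0)→(q2,1,←)
state=q2 head=3 tape=#0_[0]1___   (q2,0)→(q2,1,←)
state=q2 head=2 tape=#0[_]11___   (q2,_)→(q0,_,→)
state=q0 head=3 tape=#0_[1]1___   (q0,1)→(q2,0,→)
state=q2 head=4 tape=#0_0[1]___   (q2,1)→(q1,#,→)
state=q1 head=5 tape=#0_0#[_]__   (q1,_)→(q2,#,→)
state=q2 head=6 tape=#0_0##[_]_   (q2,_)→(q0,_,→)
state=q0 head=7 tape=#0_0##_[_]   (q0,_)→(q4,1,←)
state=q4 head=6 tape=#0_0##[_]1   (q4,_)→(q3,#,←)
state=q3 head=5 tape=#0_0#[#]#1
No transition is defined for (q3, #); M halts in state q3.

q3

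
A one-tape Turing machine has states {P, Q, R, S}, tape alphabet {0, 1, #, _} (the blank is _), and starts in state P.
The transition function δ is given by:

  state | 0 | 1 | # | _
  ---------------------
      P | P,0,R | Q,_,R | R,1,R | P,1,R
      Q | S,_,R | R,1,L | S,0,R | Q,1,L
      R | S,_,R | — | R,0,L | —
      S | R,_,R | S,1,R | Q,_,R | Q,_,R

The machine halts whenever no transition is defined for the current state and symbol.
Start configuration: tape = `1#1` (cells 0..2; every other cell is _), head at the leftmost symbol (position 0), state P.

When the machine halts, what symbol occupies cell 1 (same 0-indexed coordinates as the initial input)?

P | [1]#1____   read 1 → write _, move R, go to Q
Q | _[#]1____   read # → write 0, move R, go to S
S | _0[1]____   read 1 → write 1, move R, go to S
S | _01[_]___   read _ → write _, move R, go to Q
Q | _01_[_]__   read _ → write 1, move L, go to Q
Q | _01[_]1__   read _ → write 1, move L, go to Q
Q | _0[1]11__   read 1 → write 1, move L, go to R
R | _[0]111__   read 0 → write _, move R, go to S
S | __[1]11__   read 1 → write 1, move R, go to S
S | __1[1]1__   read 1 → write 1, move R, go to S
S | __11[1]__   read 1 → write 1, move R, go to S
S | __111[_]_   read _ → write _, move R, go to Q
Q | __111_[_]   read _ → write 1, move L, go to Q
Q | __111[_]1   read _ → write 1, move L, go to Q
Q | __11[1]11   read 1 → write 1, move L, go to R
R | __1[1]111
Cell 1 holds _ when M halts.

_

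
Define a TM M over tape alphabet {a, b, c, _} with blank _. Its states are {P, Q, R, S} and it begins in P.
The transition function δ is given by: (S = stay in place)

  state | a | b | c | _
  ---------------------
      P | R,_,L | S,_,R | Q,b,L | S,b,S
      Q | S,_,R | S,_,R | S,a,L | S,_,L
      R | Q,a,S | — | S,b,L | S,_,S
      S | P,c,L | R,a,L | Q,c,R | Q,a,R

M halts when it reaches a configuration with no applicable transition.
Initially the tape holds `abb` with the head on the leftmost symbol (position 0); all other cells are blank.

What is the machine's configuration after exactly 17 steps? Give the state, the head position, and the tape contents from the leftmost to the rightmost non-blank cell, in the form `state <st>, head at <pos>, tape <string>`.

P | ___[a]bb   read a → write _, move L, go to R
R | __[_]_bb   read _ → write _, move S, go to S
S | __[_]_bb   read _ → write a, move R, go to Q
Q | __a[_]bb   read _ → write _, move L, go to S
S | __[a]_bb   read a → write c, move L, go to P
P | _[_]c_bb   read _ → write b, move S, go to S
S | _[b]c_bb   read b → write a, move L, go to R
R | [_]ac_bb   read _ → write _, move S, go to S
S | [_]ac_bb   read _ → write a, move R, go to Q
Q | a[a]c_bb   read a → write _, move R, go to S
S | a_[c]_bb   read c → write c, move R, go to Q
Q | a_c[_]bb   read _ → write _, move L, go to S
S | a_[c]_bb   read c → write c, move R, go to Q
Q | a_c[_]bb   read _ → write _, move L, go to S
S | a_[c]_bb   read c → write c, move R, go to Q
Q | a_c[_]bb   read _ → write _, move L, go to S
S | a_[c]_bb   read c → write c, move R, go to Q
Q | a_c[_]bb
After 17 steps: state Q, head at 0, tape a_c_bb.

state Q, head at 0, tape a_c_bb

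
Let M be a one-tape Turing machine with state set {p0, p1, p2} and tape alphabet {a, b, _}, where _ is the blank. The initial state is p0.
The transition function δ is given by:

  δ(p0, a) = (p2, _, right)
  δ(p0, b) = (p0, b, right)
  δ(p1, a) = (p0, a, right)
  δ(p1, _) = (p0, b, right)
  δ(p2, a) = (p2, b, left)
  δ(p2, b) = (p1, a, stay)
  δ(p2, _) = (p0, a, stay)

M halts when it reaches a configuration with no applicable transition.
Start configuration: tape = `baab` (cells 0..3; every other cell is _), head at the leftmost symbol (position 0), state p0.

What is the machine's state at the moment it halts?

p0

state=p0 head=0 tape=[b]aab_   (p0,b)→(p0,b,right)
state=p0 head=1 tape=b[a]ab_   (p0,a)→(p2,_,right)
state=p2 head=2 tape=b_[a]b_   (p2,a)→(p2,b,left)
state=p2 head=1 tape=b[_]bb_   (p2,_)→(p0,a,stay)
state=p0 head=1 tape=b[a]bb_   (p0,a)→(p2,_,right)
state=p2 head=2 tape=b_[b]b_   (p2,b)→(p1,a,stay)
state=p1 head=2 tape=b_[a]b_   (p1,a)→(p0,a,right)
state=p0 head=3 tape=b_a[b]_   (p0,b)→(p0,b,right)
state=p0 head=4 tape=b_ab[_]
No transition is defined for (p0, _); M halts in state p0.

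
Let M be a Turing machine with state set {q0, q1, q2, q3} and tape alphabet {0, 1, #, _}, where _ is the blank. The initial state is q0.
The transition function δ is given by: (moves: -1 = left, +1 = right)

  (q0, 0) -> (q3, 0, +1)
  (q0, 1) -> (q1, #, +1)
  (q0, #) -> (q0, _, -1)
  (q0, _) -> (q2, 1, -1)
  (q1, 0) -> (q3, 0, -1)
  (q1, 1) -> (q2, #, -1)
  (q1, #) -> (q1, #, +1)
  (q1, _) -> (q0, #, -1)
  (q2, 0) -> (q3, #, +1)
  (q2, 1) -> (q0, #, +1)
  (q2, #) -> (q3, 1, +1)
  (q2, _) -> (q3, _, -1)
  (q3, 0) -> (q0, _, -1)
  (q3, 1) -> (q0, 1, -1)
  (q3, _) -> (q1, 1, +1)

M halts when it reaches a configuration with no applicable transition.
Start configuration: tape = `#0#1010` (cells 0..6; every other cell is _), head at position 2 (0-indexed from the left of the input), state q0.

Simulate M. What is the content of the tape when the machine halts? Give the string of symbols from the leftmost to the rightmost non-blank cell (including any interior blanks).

state=q0 head=2 tape=#0[#]1010   (q0,#)→(q0,_,-1)
state=q0 head=1 tape=#[0]_1010   (q0,0)→(q3,0,+1)
state=q3 head=2 tape=#0[_]1010   (q3,_)→(q1,1,+1)
state=q1 head=3 tape=#01[1]010   (q1,1)→(q2,#,-1)
state=q2 head=2 tape=#0[1]#010   (q2,1)→(q0,#,+1)
state=q0 head=3 tape=#0#[#]010   (q0,#)→(q0,_,-1)
state=q0 head=2 tape=#0[#]_010   (q0,#)→(q0,_,-1)
state=q0 head=1 tape=#[0]__010   (q0,0)→(q3,0,+1)
state=q3 head=2 tape=#0[_]_010   (q3,_)→(q1,1,+1)
state=q1 head=3 tape=#01[_]010   (q1,_)→(q0,#,-1)
state=q0 head=2 tape=#0[1]#010   (q0,1)→(q1,#,+1)
state=q1 head=3 tape=#0#[#]010   (q1,#)→(q1,#,+1)
state=q1 head=4 tape=#0##[0]10   (q1,0)→(q3,0,-1)
state=q3 head=3 tape=#0#[#]010
The non-blank tape span at halt is #0##010.

#0##010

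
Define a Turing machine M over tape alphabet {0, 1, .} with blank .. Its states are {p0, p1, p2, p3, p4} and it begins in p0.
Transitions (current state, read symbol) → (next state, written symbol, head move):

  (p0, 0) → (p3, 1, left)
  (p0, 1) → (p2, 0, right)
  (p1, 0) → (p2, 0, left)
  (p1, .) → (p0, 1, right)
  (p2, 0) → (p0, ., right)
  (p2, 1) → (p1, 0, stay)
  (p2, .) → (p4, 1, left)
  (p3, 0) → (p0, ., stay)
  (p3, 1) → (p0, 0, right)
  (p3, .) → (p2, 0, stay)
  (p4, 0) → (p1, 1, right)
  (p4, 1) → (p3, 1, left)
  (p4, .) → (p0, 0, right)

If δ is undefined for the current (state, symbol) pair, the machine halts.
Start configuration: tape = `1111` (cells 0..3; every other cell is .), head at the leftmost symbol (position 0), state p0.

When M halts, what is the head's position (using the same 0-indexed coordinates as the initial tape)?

p0 | [1]111.   read 1 → write 0, move right, go to p2
p2 | 0[1]11.   read 1 → write 0, move stay, go to p1
p1 | 0[0]11.   read 0 → write 0, move left, go to p2
p2 | [0]011.   read 0 → write ., move right, go to p0
p0 | .[0]11.   read 0 → write 1, move left, go to p3
p3 | [.]111.   read . → write 0, move stay, go to p2
p2 | [0]111.   read 0 → write ., move right, go to p0
p0 | .[1]11.   read 1 → write 0, move right, go to p2
p2 | .0[1]1.   read 1 → write 0, move stay, go to p1
p1 | .0[0]1.   read 0 → write 0, move left, go to p2
p2 | .[0]01.   read 0 → write ., move right, go to p0
p0 | ..[0]1.   read 0 → write 1, move left, go to p3
p3 | .[.]11.   read . → write 0, move stay, go to p2
p2 | .[0]11.   read 0 → write ., move right, go to p0
p0 | ..[1]1.   read 1 → write 0, move right, go to p2
p2 | ..0[1].   read 1 → write 0, move stay, go to p1
p1 | ..0[0].   read 0 → write 0, move left, go to p2
p2 | ..[0]0.   read 0 → write ., move right, go to p0
p0 | ...[0].   read 0 → write 1, move left, go to p3
p3 | ..[.]1.   read . → write 0, move stay, go to p2
p2 | ..[0]1.   read 0 → write ., move right, go to p0
p0 | ...[1].   read 1 → write 0, move right, go to p2
p2 | ...0[.]   read . → write 1, move left, go to p4
p4 | ...[0]1   read 0 → write 1, move right, go to p1
p1 | ...1[1]
At halt the head is at cell 4.

4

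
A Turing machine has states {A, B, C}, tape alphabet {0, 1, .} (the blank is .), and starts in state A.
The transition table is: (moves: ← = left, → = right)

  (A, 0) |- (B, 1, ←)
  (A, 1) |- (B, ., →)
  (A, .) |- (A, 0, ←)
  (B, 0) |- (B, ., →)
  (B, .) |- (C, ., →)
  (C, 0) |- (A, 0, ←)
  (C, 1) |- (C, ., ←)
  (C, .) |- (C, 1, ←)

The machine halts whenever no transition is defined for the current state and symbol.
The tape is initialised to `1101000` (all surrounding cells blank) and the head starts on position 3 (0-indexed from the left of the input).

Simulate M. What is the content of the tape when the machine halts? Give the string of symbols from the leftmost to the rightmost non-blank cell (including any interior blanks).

1..111111

state=A head=3 tape=110[1]000..   (A,1)→(B,.,→)
state=B head=4 tape=110.[0]00..   (B,0)→(B,.,→)
state=B head=5 tape=110..[0]0..   (B,0)→(B,.,→)
state=B head=6 tape=110...[0]..   (B,0)→(B,.,→)
state=B head=7 tape=110....[.].   (B,.)→(C,.,→)
state=C head=8 tape=110.....[.]   (C,.)→(C,1,←)
state=C head=7 tape=110....[.]1   (C,.)→(C,1,←)
state=C head=6 tape=110...[.]11   (C,.)→(C,1,←)
state=C head=5 tape=110..[.]111   (C,.)→(C,1,←)
state=C head=4 tape=110.[.]1111   (C,.)→(C,1,←)
state=C head=3 tape=110[.]11111   (C,.)→(C,1,←)
state=C head=2 tape=11[0]111111   (C,0)→(A,0,←)
state=A head=1 tape=1[1]0111111   (A,1)→(B,.,→)
state=B head=2 tape=1.[0]111111   (B,0)→(B,.,→)
state=B head=3 tape=1..[1]11111
The non-blank tape span at halt is 1..111111.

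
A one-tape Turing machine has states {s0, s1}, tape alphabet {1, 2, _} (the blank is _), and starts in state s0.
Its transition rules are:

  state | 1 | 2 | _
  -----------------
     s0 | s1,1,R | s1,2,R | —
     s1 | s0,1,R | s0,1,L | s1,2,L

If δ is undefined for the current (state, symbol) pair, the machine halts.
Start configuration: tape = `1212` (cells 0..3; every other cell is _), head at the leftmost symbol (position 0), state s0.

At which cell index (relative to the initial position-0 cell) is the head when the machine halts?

state=s0 head=0 tape=[1]212_   (s0,1)→(s1,1,R)
state=s1 head=1 tape=1[2]12_   (s1,2)→(s0,1,L)
state=s0 head=0 tape=[1]112_   (s0,1)→(s1,1,R)
state=s1 head=1 tape=1[1]12_   (s1,1)→(s0,1,R)
state=s0 head=2 tape=11[1]2_   (s0,1)→(s1,1,R)
state=s1 head=3 tape=111[2]_   (s1,2)→(s0,1,L)
state=s0 head=2 tape=11[1]1_   (s0,1)→(s1,1,R)
state=s1 head=3 tape=111[1]_   (s1,1)→(s0,1,R)
state=s0 head=4 tape=1111[_]
At halt the head is at cell 4.

4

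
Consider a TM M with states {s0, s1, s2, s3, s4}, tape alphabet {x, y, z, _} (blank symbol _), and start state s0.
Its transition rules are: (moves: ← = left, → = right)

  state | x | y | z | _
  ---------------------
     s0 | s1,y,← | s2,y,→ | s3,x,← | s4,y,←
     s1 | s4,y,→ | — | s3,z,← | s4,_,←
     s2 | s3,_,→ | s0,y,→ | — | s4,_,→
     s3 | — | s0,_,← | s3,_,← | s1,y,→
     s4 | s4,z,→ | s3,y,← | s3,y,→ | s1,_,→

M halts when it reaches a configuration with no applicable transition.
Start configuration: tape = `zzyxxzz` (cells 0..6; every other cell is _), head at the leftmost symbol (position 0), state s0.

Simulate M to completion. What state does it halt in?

state=s0 head=0 tape=_[z]zyxxzz   (s0,z)→(s3,x,←)
state=s3 head=-1 tape=[_]xzyxxzz   (s3,_)→(s1,y,→)
state=s1 head=0 tape=y[x]zyxxzz   (s1,x)→(s4,y,→)
state=s4 head=1 tape=yy[z]yxxzz   (s4,z)→(s3,y,→)
state=s3 head=2 tape=yyy[y]xxzz   (s3,y)→(s0,_,←)
state=s0 head=1 tape=yy[y]_xxzz   (s0,y)→(s2,y,→)
state=s2 head=2 tape=yyy[_]xxzz   (s2,_)→(s4,_,→)
state=s4 head=3 tape=yyy_[x]xzz   (s4,x)→(s4,z,→)
state=s4 head=4 tape=yyy_z[x]zz   (s4,x)→(s4,z,→)
state=s4 head=5 tape=yyy_zz[z]z   (s4,z)→(s3,y,→)
state=s3 head=6 tape=yyy_zzy[z]   (s3,z)→(s3,_,←)
state=s3 head=5 tape=yyy_zz[y]_   (s3,y)→(s0,_,←)
state=s0 head=4 tape=yyy_z[z]__   (s0,z)→(s3,x,←)
state=s3 head=3 tape=yyy_[z]x__   (s3,z)→(s3,_,←)
state=s3 head=2 tape=yyy[_]_x__   (s3,_)→(s1,y,→)
state=s1 head=3 tape=yyyy[_]x__   (s1,_)→(s4,_,←)
state=s4 head=2 tape=yyy[y]_x__   (s4,y)→(s3,y,←)
state=s3 head=1 tape=yy[y]y_x__   (s3,y)→(s0,_,←)
state=s0 head=0 tape=y[y]_y_x__   (s0,y)→(s2,y,→)
state=s2 head=1 tape=yy[_]y_x__   (s2,_)→(s4,_,→)
state=s4 head=2 tape=yy_[y]_x__   (s4,y)→(s3,y,←)
state=s3 head=1 tape=yy[_]y_x__   (s3,_)→(s1,y,→)
state=s1 head=2 tape=yyy[y]_x__
No transition is defined for (s1, y); M halts in state s1.

s1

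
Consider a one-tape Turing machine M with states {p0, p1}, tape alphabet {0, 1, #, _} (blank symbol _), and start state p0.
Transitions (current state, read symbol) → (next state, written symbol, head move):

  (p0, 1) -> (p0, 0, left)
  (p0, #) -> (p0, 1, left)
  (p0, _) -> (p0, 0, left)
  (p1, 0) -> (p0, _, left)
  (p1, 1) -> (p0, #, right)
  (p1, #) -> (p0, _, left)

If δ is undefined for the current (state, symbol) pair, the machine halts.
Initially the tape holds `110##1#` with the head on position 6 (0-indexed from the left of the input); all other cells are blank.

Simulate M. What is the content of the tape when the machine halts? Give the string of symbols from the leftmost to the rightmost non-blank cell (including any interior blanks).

state=p0 head=6 tape=110##1[#]   (p0,#)→(p0,1,left)
state=p0 head=5 tape=110##[1]1   (p0,1)→(p0,0,left)
state=p0 head=4 tape=110#[#]01   (p0,#)→(p0,1,left)
state=p0 head=3 tape=110[#]101   (p0,#)→(p0,1,left)
state=p0 head=2 tape=11[0]1101
The non-blank tape span at halt is 1101101.

1101101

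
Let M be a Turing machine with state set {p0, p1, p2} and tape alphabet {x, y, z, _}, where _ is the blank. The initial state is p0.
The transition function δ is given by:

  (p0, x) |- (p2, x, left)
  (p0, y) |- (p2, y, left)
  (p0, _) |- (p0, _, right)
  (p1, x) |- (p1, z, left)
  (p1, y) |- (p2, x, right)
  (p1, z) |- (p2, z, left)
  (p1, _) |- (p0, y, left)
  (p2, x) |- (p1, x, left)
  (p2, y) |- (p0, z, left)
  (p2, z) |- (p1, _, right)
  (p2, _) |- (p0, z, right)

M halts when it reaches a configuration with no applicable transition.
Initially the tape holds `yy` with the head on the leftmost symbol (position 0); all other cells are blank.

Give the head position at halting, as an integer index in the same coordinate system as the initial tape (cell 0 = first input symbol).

1

state=p0 head=0 tape=__[y]y   (p0,y)→(p2,y,left)
state=p2 head=-1 tape=_[_]yy   (p2,_)→(p0,z,right)
state=p0 head=0 tape=_z[y]y   (p0,y)→(p2,y,left)
state=p2 head=-1 tape=_[z]yy   (p2,z)→(p1,_,right)
state=p1 head=0 tape=__[y]y   (p1,y)→(p2,x,right)
state=p2 head=1 tape=__x[y]   (p2,y)→(p0,z,left)
state=p0 head=0 tape=__[x]z   (p0,x)→(p2,x,left)
state=p2 head=-1 tape=_[_]xz   (p2,_)→(p0,z,right)
state=p0 head=0 tape=_z[x]z   (p0,x)→(p2,x,left)
state=p2 head=-1 tape=_[z]xz   (p2,z)→(p1,_,right)
state=p1 head=0 tape=__[x]z   (p1,x)→(p1,z,left)
state=p1 head=-1 tape=_[_]zz   (p1,_)→(p0,y,left)
state=p0 head=-2 tape=[_]yzz   (p0,_)→(p0,_,right)
state=p0 head=-1 tape=_[y]zz   (p0,y)→(p2,y,left)
state=p2 head=-2 tape=[_]yzz   (p2,_)→(p0,z,right)
state=p0 head=-1 tape=z[y]zz   (p0,y)→(p2,y,left)
state=p2 head=-2 tape=[z]yzz   (p2,z)→(p1,_,right)
state=p1 head=-1 tape=_[y]zz   (p1,y)→(p2,x,right)
state=p2 head=0 tape=_x[z]z   (p2,z)→(p1,_,right)
state=p1 head=1 tape=_x_[z]   (p1,z)→(p2,z,left)
state=p2 head=0 tape=_x[_]z   (p2,_)→(p0,z,right)
state=p0 head=1 tape=_xz[z]
At halt the head is at cell 1.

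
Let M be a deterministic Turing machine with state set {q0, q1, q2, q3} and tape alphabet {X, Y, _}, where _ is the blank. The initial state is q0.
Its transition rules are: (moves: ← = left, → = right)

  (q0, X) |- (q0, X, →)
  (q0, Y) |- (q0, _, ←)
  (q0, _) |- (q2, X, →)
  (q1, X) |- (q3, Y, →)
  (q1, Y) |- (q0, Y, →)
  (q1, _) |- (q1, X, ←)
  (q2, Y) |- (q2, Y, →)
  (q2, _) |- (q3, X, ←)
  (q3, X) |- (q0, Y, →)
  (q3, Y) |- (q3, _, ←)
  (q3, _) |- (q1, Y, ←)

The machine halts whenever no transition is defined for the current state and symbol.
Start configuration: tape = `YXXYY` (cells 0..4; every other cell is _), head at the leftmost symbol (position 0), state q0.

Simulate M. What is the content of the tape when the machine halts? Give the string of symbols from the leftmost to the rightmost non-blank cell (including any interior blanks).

YXXXYXX

state=q0 head=0 tape=_[Y]XXYY_   (q0,Y)→(q0,_,←)
state=q0 head=-1 tape=[_]_XXYY_   (q0,_)→(q2,X,→)
state=q2 head=0 tape=X[_]XXYY_   (q2,_)→(q3,X,←)
state=q3 head=-1 tape=[X]XXXYY_   (q3,X)→(q0,Y,→)
state=q0 head=0 tape=Y[X]XXYY_   (q0,X)→(q0,X,→)
state=q0 head=1 tape=YX[X]XYY_   (q0,X)→(q0,X,→)
state=q0 head=2 tape=YXX[X]YY_   (q0,X)→(q0,X,→)
state=q0 head=3 tape=YXXX[Y]Y_   (q0,Y)→(q0,_,←)
state=q0 head=2 tape=YXX[X]_Y_   (q0,X)→(q0,X,→)
state=q0 head=3 tape=YXXX[_]Y_   (q0,_)→(q2,X,→)
state=q2 head=4 tape=YXXXX[Y]_   (q2,Y)→(q2,Y,→)
state=q2 head=5 tape=YXXXXY[_]   (q2,_)→(q3,X,←)
state=q3 head=4 tape=YXXXX[Y]X   (q3,Y)→(q3,_,←)
state=q3 head=3 tape=YXXX[X]_X   (q3,X)→(q0,Y,→)
state=q0 head=4 tape=YXXXY[_]X   (q0,_)→(q2,X,→)
state=q2 head=5 tape=YXXXYX[X]
The non-blank tape span at halt is YXXXYXX.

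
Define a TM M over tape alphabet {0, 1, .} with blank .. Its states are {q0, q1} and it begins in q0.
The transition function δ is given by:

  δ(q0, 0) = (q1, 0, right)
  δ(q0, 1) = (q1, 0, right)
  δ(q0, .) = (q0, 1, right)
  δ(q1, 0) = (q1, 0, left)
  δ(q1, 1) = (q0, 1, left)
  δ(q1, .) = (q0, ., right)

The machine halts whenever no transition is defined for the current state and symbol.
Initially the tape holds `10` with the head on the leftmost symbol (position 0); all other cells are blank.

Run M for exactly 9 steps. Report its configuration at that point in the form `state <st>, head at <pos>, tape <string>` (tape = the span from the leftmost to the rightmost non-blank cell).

state q1, head at 1, tape 00

state=q0 head=0 tape=.[1]0   (q0,1)→(q1,0,right)
state=q1 head=1 tape=.0[0]   (q1,0)→(q1,0,left)
state=q1 head=0 tape=.[0]0   (q1,0)→(q1,0,left)
state=q1 head=-1 tape=[.]00   (q1,.)→(q0,.,right)
state=q0 head=0 tape=.[0]0   (q0,0)→(q1,0,right)
state=q1 head=1 tape=.0[0]   (q1,0)→(q1,0,left)
state=q1 head=0 tape=.[0]0   (q1,0)→(q1,0,left)
state=q1 head=-1 tape=[.]00   (q1,.)→(q0,.,right)
state=q0 head=0 tape=.[0]0   (q0,0)→(q1,0,right)
state=q1 head=1 tape=.0[0]
After 9 steps: state q1, head at 1, tape 00.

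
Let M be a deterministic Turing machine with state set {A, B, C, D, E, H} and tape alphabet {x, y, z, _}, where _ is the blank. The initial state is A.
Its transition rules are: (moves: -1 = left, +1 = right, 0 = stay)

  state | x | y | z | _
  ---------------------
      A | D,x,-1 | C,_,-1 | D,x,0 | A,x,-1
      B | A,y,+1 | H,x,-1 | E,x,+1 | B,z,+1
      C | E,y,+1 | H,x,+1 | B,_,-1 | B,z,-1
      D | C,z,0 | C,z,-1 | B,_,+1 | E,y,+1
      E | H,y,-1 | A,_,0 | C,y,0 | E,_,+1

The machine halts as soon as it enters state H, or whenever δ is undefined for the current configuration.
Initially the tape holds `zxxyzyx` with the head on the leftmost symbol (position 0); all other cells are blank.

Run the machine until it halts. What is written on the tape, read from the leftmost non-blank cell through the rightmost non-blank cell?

A | _[z]xxyzyx   read z → write x, move 0, go to D
D | _[x]xxyzyx   read x → write z, move 0, go to C
C | _[z]xxyzyx   read z → write _, move -1, go to B
B | [_]_xxyzyx   read _ → write z, move +1, go to B
B | z[_]xxyzyx   read _ → write z, move +1, go to B
B | zz[x]xyzyx   read x → write y, move +1, go to A
A | zzy[x]yzyx   read x → write x, move -1, go to D
D | zz[y]xyzyx   read y → write z, move -1, go to C
C | z[z]zxyzyx   read z → write _, move -1, go to B
B | [z]_zxyzyx   read z → write x, move +1, go to E
E | x[_]zxyzyx   read _ → write _, move +1, go to E
E | x_[z]xyzyx   read z → write y, move 0, go to C
C | x_[y]xyzyx   read y → write x, move +1, go to H
H | x_x[x]yzyx
The non-blank tape span at halt is x_xxyzyx.

x_xxyzyx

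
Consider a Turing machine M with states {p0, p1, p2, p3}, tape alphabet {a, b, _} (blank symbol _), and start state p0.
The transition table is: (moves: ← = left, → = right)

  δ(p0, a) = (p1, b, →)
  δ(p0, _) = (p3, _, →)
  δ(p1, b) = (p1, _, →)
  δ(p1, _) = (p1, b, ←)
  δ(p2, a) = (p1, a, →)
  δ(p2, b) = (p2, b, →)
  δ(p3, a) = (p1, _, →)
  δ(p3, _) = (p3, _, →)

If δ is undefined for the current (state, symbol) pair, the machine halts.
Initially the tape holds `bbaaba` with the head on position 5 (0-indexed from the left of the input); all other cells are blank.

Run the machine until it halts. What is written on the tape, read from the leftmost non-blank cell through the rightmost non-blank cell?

bbaabbbbb

state=p0 head=5 tape=bbaab[a]___   (p0,a)→(p1,b,→)
state=p1 head=6 tape=bbaabb[_]__   (p1,_)→(p1,b,←)
state=p1 head=5 tape=bbaab[b]b__   (p1,b)→(p1,_,→)
state=p1 head=6 tape=bbaab_[b]__   (p1,b)→(p1,_,→)
state=p1 head=7 tape=bbaab__[_]_   (p1,_)→(p1,b,←)
state=p1 head=6 tape=bbaab_[_]b_   (p1,_)→(p1,b,←)
state=p1 head=5 tape=bbaab[_]bb_   (p1,_)→(p1,b,←)
state=p1 head=4 tape=bbaa[b]bbb_   (p1,b)→(p1,_,→)
state=p1 head=5 tape=bbaa_[b]bb_   (p1,b)→(p1,_,→)
state=p1 head=6 tape=bbaa__[b]b_   (p1,b)→(p1,_,→)
state=p1 head=7 tape=bbaa___[b]_   (p1,b)→(p1,_,→)
state=p1 head=8 tape=bbaa____[_]   (p1,_)→(p1,b,←)
state=p1 head=7 tape=bbaa___[_]b   (p1,_)→(p1,b,←)
state=p1 head=6 tape=bbaa__[_]bb   (p1,_)→(p1,b,←)
state=p1 head=5 tape=bbaa_[_]bbb   (p1,_)→(p1,b,←)
state=p1 head=4 tape=bbaa[_]bbbb   (p1,_)→(p1,b,←)
state=p1 head=3 tape=bba[a]bbbbb
The non-blank tape span at halt is bbaabbbbb.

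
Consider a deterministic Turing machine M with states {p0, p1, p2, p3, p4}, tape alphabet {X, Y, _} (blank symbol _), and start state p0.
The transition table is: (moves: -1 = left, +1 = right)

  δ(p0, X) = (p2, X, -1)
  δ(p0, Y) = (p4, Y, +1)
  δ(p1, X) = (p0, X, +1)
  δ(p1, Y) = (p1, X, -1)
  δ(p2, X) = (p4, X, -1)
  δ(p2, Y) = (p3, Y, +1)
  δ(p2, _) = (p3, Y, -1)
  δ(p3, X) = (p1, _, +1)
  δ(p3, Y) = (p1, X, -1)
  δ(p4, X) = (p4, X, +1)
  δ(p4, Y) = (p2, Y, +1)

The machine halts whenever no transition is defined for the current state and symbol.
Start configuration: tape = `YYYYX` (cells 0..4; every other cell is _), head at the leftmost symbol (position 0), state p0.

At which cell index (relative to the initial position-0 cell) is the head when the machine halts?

p0 | _[Y]YYYX   read Y → write Y, move +1, go to p4
p4 | _Y[Y]YYX   read Y → write Y, move +1, go to p2
p2 | _YY[Y]YX   read Y → write Y, move +1, go to p3
p3 | _YYY[Y]X   read Y → write X, move -1, go to p1
p1 | _YY[Y]XX   read Y → write X, move -1, go to p1
p1 | _Y[Y]XXX   read Y → write X, move -1, go to p1
p1 | _[Y]XXXX   read Y → write X, move -1, go to p1
p1 | [_]XXXXX
At halt the head is at cell -1.

-1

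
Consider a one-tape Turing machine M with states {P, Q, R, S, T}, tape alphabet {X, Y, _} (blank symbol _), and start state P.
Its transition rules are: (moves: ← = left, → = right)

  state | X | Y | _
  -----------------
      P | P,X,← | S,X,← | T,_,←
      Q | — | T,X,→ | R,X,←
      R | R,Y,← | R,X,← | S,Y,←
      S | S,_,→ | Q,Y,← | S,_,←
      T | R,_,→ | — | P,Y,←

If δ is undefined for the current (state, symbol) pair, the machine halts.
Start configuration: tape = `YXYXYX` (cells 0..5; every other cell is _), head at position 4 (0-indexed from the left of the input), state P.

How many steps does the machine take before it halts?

9

state=P head=4 tape=YXYX[Y]X_   (P,Y)→(S,X,←)
state=S head=3 tape=YXY[X]XX_   (S,X)→(S,_,→)
state=S head=4 tape=YXY_[X]X_   (S,X)→(S,_,→)
state=S head=5 tape=YXY__[X]_   (S,X)→(S,_,→)
state=S head=6 tape=YXY___[_]   (S,_)→(S,_,←)
state=S head=5 tape=YXY__[_]_   (S,_)→(S,_,←)
state=S head=4 tape=YXY_[_]__   (S,_)→(S,_,←)
state=S head=3 tape=YXY[_]___   (S,_)→(S,_,←)
state=S head=2 tape=YX[Y]____   (S,Y)→(Q,Y,←)
state=Q head=1 tape=Y[X]Y____
M halts after 9 transitions.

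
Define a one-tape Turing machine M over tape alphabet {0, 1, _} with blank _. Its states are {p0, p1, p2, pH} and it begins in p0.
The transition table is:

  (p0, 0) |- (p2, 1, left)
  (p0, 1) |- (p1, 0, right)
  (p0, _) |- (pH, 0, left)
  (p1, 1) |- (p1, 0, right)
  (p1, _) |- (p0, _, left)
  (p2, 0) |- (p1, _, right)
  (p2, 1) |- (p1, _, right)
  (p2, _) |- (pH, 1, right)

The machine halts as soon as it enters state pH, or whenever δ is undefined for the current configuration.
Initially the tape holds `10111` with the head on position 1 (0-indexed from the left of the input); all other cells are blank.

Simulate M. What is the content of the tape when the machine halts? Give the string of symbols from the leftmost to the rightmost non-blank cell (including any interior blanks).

0011

state=p0 head=1 tape=1[0]111_   (p0,0)→(p2,1,left)
state=p2 head=0 tape=[1]1111_   (p2,1)→(p1,_,right)
state=p1 head=1 tape=_[1]111_   (p1,1)→(p1,0,right)
state=p1 head=2 tape=_0[1]11_   (p1,1)→(p1,0,right)
state=p1 head=3 tape=_00[1]1_   (p1,1)→(p1,0,right)
state=p1 head=4 tape=_000[1]_   (p1,1)→(p1,0,right)
state=p1 head=5 tape=_0000[_]   (p1,_)→(p0,_,left)
state=p0 head=4 tape=_000[0]_   (p0,0)→(p2,1,left)
state=p2 head=3 tape=_00[0]1_   (p2,0)→(p1,_,right)
state=p1 head=4 tape=_00_[1]_   (p1,1)→(p1,0,right)
state=p1 head=5 tape=_00_0[_]   (p1,_)→(p0,_,left)
state=p0 head=4 tape=_00_[0]_   (p0,0)→(p2,1,left)
state=p2 head=3 tape=_00[_]1_   (p2,_)→(pH,1,right)
state=pH head=4 tape=_001[1]_
The non-blank tape span at halt is 0011.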